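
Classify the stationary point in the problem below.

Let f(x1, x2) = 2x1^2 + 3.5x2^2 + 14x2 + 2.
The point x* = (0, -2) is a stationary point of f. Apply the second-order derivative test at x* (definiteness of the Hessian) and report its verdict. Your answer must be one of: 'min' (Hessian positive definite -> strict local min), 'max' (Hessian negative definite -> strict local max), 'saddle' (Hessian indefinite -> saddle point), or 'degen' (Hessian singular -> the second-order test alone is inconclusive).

Compute the Hessian H = grad^2 f:
  H = [[4, 0], [0, 7]]
Verify stationarity: grad f(x*) = H x* + g = (0, 0).
Eigenvalues of H: 4, 7.
Both eigenvalues > 0, so H is positive definite -> x* is a strict local min.

min


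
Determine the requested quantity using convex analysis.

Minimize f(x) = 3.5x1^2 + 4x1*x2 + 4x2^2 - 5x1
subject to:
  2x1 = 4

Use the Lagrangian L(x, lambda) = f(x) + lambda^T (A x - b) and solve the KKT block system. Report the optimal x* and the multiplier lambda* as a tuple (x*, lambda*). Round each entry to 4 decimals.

Form the Lagrangian:
  L(x, lambda) = (1/2) x^T Q x + c^T x + lambda^T (A x - b)
Stationarity (grad_x L = 0): Q x + c + A^T lambda = 0.
Primal feasibility: A x = b.

This gives the KKT block system:
  [ Q   A^T ] [ x     ]   [-c ]
  [ A    0  ] [ lambda ] = [ b ]

Solving the linear system:
  x*      = (2, -1)
  lambda* = (-2.5)
  f(x*)   = 0

x* = (2, -1), lambda* = (-2.5)


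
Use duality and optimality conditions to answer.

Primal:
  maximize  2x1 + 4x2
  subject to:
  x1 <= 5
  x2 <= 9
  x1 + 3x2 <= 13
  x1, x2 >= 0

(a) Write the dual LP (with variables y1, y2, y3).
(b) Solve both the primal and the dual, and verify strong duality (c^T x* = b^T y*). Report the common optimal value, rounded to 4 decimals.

The standard primal-dual pair for 'max c^T x s.t. A x <= b, x >= 0' is:
  Dual:  min b^T y  s.t.  A^T y >= c,  y >= 0.

So the dual LP is:
  minimize  5y1 + 9y2 + 13y3
  subject to:
    y1 + y3 >= 2
    y2 + 3y3 >= 4
    y1, y2, y3 >= 0

Solving the primal: x* = (5, 2.6667).
  primal value c^T x* = 20.6667.
Solving the dual: y* = (0.6667, 0, 1.3333).
  dual value b^T y* = 20.6667.
Strong duality: c^T x* = b^T y*. Confirmed.

20.6667


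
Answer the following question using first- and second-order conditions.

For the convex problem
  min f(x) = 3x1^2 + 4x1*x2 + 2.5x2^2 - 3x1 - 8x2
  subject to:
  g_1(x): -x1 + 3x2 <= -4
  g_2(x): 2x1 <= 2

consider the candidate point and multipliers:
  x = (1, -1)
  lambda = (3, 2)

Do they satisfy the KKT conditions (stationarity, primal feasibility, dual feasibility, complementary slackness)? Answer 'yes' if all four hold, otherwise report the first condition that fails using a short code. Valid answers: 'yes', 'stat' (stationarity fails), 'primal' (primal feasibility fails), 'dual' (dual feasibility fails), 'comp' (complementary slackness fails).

Gradient of f: grad f(x) = Q x + c = (-1, -9)
Constraint values g_i(x) = a_i^T x - b_i:
  g_1((1, -1)) = 0
  g_2((1, -1)) = 0
Stationarity residual: grad f(x) + sum_i lambda_i a_i = (0, 0)
  -> stationarity OK
Primal feasibility (all g_i <= 0): OK
Dual feasibility (all lambda_i >= 0): OK
Complementary slackness (lambda_i * g_i(x) = 0 for all i): OK

Verdict: yes, KKT holds.

yes


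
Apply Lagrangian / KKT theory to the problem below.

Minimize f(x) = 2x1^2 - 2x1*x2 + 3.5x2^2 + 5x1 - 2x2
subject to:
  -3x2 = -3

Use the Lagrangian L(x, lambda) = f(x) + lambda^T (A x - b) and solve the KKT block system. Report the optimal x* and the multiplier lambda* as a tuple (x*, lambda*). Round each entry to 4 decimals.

Form the Lagrangian:
  L(x, lambda) = (1/2) x^T Q x + c^T x + lambda^T (A x - b)
Stationarity (grad_x L = 0): Q x + c + A^T lambda = 0.
Primal feasibility: A x = b.

This gives the KKT block system:
  [ Q   A^T ] [ x     ]   [-c ]
  [ A    0  ] [ lambda ] = [ b ]

Solving the linear system:
  x*      = (-0.75, 1)
  lambda* = (2.1667)
  f(x*)   = 0.375

x* = (-0.75, 1), lambda* = (2.1667)


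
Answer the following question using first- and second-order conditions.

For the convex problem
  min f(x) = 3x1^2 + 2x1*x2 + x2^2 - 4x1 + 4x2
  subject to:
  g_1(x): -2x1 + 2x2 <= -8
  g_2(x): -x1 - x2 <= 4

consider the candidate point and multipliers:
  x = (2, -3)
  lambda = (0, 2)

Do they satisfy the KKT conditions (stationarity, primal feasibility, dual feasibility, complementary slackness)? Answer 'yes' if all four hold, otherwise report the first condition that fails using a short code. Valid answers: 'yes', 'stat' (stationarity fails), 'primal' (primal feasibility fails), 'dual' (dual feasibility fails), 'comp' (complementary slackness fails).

Gradient of f: grad f(x) = Q x + c = (2, 2)
Constraint values g_i(x) = a_i^T x - b_i:
  g_1((2, -3)) = -2
  g_2((2, -3)) = -3
Stationarity residual: grad f(x) + sum_i lambda_i a_i = (0, 0)
  -> stationarity OK
Primal feasibility (all g_i <= 0): OK
Dual feasibility (all lambda_i >= 0): OK
Complementary slackness (lambda_i * g_i(x) = 0 for all i): FAILS

Verdict: the first failing condition is complementary_slackness -> comp.

comp


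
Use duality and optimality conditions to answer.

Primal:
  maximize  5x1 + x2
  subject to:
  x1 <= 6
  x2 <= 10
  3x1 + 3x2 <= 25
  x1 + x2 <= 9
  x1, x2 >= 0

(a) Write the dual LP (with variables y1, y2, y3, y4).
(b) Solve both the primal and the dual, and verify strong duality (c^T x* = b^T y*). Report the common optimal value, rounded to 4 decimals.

The standard primal-dual pair for 'max c^T x s.t. A x <= b, x >= 0' is:
  Dual:  min b^T y  s.t.  A^T y >= c,  y >= 0.

So the dual LP is:
  minimize  6y1 + 10y2 + 25y3 + 9y4
  subject to:
    y1 + 3y3 + y4 >= 5
    y2 + 3y3 + y4 >= 1
    y1, y2, y3, y4 >= 0

Solving the primal: x* = (6, 2.3333).
  primal value c^T x* = 32.3333.
Solving the dual: y* = (4, 0, 0.3333, 0).
  dual value b^T y* = 32.3333.
Strong duality: c^T x* = b^T y*. Confirmed.

32.3333


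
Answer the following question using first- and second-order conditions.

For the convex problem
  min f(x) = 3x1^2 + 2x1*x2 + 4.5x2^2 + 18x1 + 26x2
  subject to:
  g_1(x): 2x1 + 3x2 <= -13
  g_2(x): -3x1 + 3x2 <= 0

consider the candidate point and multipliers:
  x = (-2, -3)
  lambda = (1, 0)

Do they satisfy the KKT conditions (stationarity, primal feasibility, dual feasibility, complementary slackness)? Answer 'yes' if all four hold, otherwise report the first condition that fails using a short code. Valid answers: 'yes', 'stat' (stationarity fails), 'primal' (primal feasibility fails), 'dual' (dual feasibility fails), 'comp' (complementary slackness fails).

Gradient of f: grad f(x) = Q x + c = (0, -5)
Constraint values g_i(x) = a_i^T x - b_i:
  g_1((-2, -3)) = 0
  g_2((-2, -3)) = -3
Stationarity residual: grad f(x) + sum_i lambda_i a_i = (2, -2)
  -> stationarity FAILS
Primal feasibility (all g_i <= 0): OK
Dual feasibility (all lambda_i >= 0): OK
Complementary slackness (lambda_i * g_i(x) = 0 for all i): OK

Verdict: the first failing condition is stationarity -> stat.

stat


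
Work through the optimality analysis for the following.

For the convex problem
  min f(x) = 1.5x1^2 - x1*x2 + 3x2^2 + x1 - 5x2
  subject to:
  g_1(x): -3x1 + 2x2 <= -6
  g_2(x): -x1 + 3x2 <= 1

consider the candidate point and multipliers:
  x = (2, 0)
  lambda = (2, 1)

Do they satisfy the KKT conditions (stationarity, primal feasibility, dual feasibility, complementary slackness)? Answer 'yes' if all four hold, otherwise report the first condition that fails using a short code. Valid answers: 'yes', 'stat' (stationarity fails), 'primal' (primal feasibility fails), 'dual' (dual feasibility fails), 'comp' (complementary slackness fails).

Gradient of f: grad f(x) = Q x + c = (7, -7)
Constraint values g_i(x) = a_i^T x - b_i:
  g_1((2, 0)) = 0
  g_2((2, 0)) = -3
Stationarity residual: grad f(x) + sum_i lambda_i a_i = (0, 0)
  -> stationarity OK
Primal feasibility (all g_i <= 0): OK
Dual feasibility (all lambda_i >= 0): OK
Complementary slackness (lambda_i * g_i(x) = 0 for all i): FAILS

Verdict: the first failing condition is complementary_slackness -> comp.

comp


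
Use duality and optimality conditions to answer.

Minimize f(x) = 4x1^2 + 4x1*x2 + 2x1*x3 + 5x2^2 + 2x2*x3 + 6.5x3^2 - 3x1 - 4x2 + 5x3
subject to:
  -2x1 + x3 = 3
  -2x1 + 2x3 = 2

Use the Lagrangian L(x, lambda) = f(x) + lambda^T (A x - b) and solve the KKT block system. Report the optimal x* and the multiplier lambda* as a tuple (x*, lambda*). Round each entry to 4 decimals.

Form the Lagrangian:
  L(x, lambda) = (1/2) x^T Q x + c^T x + lambda^T (A x - b)
Stationarity (grad_x L = 0): Q x + c + A^T lambda = 0.
Primal feasibility: A x = b.

This gives the KKT block system:
  [ Q   A^T ] [ x     ]   [-c ]
  [ A    0  ] [ lambda ] = [ b ]

Solving the linear system:
  x*      = (-2, 1.4, -1)
  lambda* = (-24.6, 16.9)
  f(x*)   = 17.7

x* = (-2, 1.4, -1), lambda* = (-24.6, 16.9)


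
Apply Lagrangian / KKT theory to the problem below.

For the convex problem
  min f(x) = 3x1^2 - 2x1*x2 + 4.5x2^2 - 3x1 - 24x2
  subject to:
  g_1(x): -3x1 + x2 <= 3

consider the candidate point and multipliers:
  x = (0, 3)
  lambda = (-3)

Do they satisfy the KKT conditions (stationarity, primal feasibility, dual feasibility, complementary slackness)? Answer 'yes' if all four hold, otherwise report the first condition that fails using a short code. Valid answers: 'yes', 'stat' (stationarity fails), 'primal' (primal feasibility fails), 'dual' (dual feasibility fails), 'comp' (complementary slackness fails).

Gradient of f: grad f(x) = Q x + c = (-9, 3)
Constraint values g_i(x) = a_i^T x - b_i:
  g_1((0, 3)) = 0
Stationarity residual: grad f(x) + sum_i lambda_i a_i = (0, 0)
  -> stationarity OK
Primal feasibility (all g_i <= 0): OK
Dual feasibility (all lambda_i >= 0): FAILS
Complementary slackness (lambda_i * g_i(x) = 0 for all i): OK

Verdict: the first failing condition is dual_feasibility -> dual.

dual


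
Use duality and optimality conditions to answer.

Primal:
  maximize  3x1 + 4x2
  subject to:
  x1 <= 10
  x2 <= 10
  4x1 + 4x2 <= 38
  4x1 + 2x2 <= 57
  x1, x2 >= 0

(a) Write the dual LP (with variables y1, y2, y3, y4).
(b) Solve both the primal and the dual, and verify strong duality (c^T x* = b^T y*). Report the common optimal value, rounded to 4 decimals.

The standard primal-dual pair for 'max c^T x s.t. A x <= b, x >= 0' is:
  Dual:  min b^T y  s.t.  A^T y >= c,  y >= 0.

So the dual LP is:
  minimize  10y1 + 10y2 + 38y3 + 57y4
  subject to:
    y1 + 4y3 + 4y4 >= 3
    y2 + 4y3 + 2y4 >= 4
    y1, y2, y3, y4 >= 0

Solving the primal: x* = (0, 9.5).
  primal value c^T x* = 38.
Solving the dual: y* = (0, 0, 1, 0).
  dual value b^T y* = 38.
Strong duality: c^T x* = b^T y*. Confirmed.

38


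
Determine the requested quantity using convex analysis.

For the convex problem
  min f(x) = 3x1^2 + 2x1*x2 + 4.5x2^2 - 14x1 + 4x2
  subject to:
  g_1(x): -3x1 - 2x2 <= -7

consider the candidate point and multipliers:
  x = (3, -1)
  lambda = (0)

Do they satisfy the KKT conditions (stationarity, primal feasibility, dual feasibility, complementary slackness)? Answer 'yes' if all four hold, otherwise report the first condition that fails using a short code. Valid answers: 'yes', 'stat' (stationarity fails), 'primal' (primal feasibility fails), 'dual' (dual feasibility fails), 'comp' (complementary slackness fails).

Gradient of f: grad f(x) = Q x + c = (2, 1)
Constraint values g_i(x) = a_i^T x - b_i:
  g_1((3, -1)) = 0
Stationarity residual: grad f(x) + sum_i lambda_i a_i = (2, 1)
  -> stationarity FAILS
Primal feasibility (all g_i <= 0): OK
Dual feasibility (all lambda_i >= 0): OK
Complementary slackness (lambda_i * g_i(x) = 0 for all i): OK

Verdict: the first failing condition is stationarity -> stat.

stat


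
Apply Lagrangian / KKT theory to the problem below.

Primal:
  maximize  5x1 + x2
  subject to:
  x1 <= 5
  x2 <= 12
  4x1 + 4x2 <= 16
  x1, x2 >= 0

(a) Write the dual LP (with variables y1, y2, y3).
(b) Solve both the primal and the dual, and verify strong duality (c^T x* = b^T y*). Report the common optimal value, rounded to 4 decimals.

The standard primal-dual pair for 'max c^T x s.t. A x <= b, x >= 0' is:
  Dual:  min b^T y  s.t.  A^T y >= c,  y >= 0.

So the dual LP is:
  minimize  5y1 + 12y2 + 16y3
  subject to:
    y1 + 4y3 >= 5
    y2 + 4y3 >= 1
    y1, y2, y3 >= 0

Solving the primal: x* = (4, 0).
  primal value c^T x* = 20.
Solving the dual: y* = (0, 0, 1.25).
  dual value b^T y* = 20.
Strong duality: c^T x* = b^T y*. Confirmed.

20


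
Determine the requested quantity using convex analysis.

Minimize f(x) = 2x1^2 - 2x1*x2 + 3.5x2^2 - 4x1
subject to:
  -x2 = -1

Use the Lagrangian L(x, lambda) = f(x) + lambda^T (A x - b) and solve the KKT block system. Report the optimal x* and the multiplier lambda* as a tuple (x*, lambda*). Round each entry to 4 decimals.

Form the Lagrangian:
  L(x, lambda) = (1/2) x^T Q x + c^T x + lambda^T (A x - b)
Stationarity (grad_x L = 0): Q x + c + A^T lambda = 0.
Primal feasibility: A x = b.

This gives the KKT block system:
  [ Q   A^T ] [ x     ]   [-c ]
  [ A    0  ] [ lambda ] = [ b ]

Solving the linear system:
  x*      = (1.5, 1)
  lambda* = (4)
  f(x*)   = -1

x* = (1.5, 1), lambda* = (4)


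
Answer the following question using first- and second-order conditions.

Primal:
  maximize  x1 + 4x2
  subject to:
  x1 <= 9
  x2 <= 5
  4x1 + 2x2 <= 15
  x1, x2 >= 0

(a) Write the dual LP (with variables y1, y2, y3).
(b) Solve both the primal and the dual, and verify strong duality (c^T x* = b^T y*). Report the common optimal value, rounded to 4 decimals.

The standard primal-dual pair for 'max c^T x s.t. A x <= b, x >= 0' is:
  Dual:  min b^T y  s.t.  A^T y >= c,  y >= 0.

So the dual LP is:
  minimize  9y1 + 5y2 + 15y3
  subject to:
    y1 + 4y3 >= 1
    y2 + 2y3 >= 4
    y1, y2, y3 >= 0

Solving the primal: x* = (1.25, 5).
  primal value c^T x* = 21.25.
Solving the dual: y* = (0, 3.5, 0.25).
  dual value b^T y* = 21.25.
Strong duality: c^T x* = b^T y*. Confirmed.

21.25


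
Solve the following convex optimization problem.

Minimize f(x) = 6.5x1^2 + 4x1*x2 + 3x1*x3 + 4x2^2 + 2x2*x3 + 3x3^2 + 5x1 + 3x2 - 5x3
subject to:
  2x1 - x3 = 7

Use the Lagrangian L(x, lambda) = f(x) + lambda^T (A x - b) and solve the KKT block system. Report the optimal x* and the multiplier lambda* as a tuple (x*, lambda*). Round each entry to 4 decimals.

Form the Lagrangian:
  L(x, lambda) = (1/2) x^T Q x + c^T x + lambda^T (A x - b)
Stationarity (grad_x L = 0): Q x + c + A^T lambda = 0.
Primal feasibility: A x = b.

This gives the KKT block system:
  [ Q   A^T ] [ x     ]   [-c ]
  [ A    0  ] [ lambda ] = [ b ]

Solving the linear system:
  x*      = (2.4146, -1.0396, -2.1707)
  lambda* = (-12.8598)
  f(x*)   = 54.9131

x* = (2.4146, -1.0396, -2.1707), lambda* = (-12.8598)


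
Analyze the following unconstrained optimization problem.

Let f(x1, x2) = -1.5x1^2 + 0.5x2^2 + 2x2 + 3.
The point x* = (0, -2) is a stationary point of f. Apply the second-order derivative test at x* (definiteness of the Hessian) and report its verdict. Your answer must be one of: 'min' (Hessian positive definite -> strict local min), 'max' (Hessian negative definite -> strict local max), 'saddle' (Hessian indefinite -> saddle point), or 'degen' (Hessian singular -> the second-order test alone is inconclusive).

Compute the Hessian H = grad^2 f:
  H = [[-3, 0], [0, 1]]
Verify stationarity: grad f(x*) = H x* + g = (0, 0).
Eigenvalues of H: -3, 1.
Eigenvalues have mixed signs, so H is indefinite -> x* is a saddle point.

saddle


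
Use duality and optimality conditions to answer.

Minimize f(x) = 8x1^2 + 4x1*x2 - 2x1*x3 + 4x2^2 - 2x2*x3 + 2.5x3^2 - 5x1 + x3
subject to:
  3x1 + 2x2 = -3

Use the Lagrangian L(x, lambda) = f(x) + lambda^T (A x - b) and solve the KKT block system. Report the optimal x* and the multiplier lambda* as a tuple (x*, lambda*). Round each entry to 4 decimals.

Form the Lagrangian:
  L(x, lambda) = (1/2) x^T Q x + c^T x + lambda^T (A x - b)
Stationarity (grad_x L = 0): Q x + c + A^T lambda = 0.
Primal feasibility: A x = b.

This gives the KKT block system:
  [ Q   A^T ] [ x     ]   [-c ]
  [ A    0  ] [ lambda ] = [ b ]

Solving the linear system:
  x*      = (-0.2844, -1.0734, -0.7431)
  lambda* = (4.1193)
  f(x*)   = 6.5183

x* = (-0.2844, -1.0734, -0.7431), lambda* = (4.1193)


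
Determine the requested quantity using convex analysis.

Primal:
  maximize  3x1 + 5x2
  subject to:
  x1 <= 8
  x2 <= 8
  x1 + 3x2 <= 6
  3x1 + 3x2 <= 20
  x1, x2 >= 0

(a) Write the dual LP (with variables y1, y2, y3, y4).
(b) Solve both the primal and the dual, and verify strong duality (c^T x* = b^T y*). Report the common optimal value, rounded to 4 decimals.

The standard primal-dual pair for 'max c^T x s.t. A x <= b, x >= 0' is:
  Dual:  min b^T y  s.t.  A^T y >= c,  y >= 0.

So the dual LP is:
  minimize  8y1 + 8y2 + 6y3 + 20y4
  subject to:
    y1 + y3 + 3y4 >= 3
    y2 + 3y3 + 3y4 >= 5
    y1, y2, y3, y4 >= 0

Solving the primal: x* = (6, 0).
  primal value c^T x* = 18.
Solving the dual: y* = (0, 0, 3, 0).
  dual value b^T y* = 18.
Strong duality: c^T x* = b^T y*. Confirmed.

18


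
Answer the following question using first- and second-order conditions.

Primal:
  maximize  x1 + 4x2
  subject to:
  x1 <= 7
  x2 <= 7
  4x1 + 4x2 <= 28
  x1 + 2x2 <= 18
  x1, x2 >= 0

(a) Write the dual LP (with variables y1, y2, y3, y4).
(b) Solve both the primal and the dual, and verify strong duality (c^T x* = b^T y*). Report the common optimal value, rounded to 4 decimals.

The standard primal-dual pair for 'max c^T x s.t. A x <= b, x >= 0' is:
  Dual:  min b^T y  s.t.  A^T y >= c,  y >= 0.

So the dual LP is:
  minimize  7y1 + 7y2 + 28y3 + 18y4
  subject to:
    y1 + 4y3 + y4 >= 1
    y2 + 4y3 + 2y4 >= 4
    y1, y2, y3, y4 >= 0

Solving the primal: x* = (0, 7).
  primal value c^T x* = 28.
Solving the dual: y* = (0, 3, 0.25, 0).
  dual value b^T y* = 28.
Strong duality: c^T x* = b^T y*. Confirmed.

28


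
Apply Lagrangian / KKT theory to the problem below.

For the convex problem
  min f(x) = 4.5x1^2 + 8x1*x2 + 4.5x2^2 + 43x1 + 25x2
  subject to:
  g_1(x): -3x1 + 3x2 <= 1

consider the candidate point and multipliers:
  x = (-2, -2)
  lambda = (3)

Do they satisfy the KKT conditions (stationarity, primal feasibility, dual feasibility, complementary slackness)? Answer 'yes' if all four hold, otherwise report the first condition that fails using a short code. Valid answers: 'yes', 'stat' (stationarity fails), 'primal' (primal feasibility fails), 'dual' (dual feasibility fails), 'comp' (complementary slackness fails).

Gradient of f: grad f(x) = Q x + c = (9, -9)
Constraint values g_i(x) = a_i^T x - b_i:
  g_1((-2, -2)) = -1
Stationarity residual: grad f(x) + sum_i lambda_i a_i = (0, 0)
  -> stationarity OK
Primal feasibility (all g_i <= 0): OK
Dual feasibility (all lambda_i >= 0): OK
Complementary slackness (lambda_i * g_i(x) = 0 for all i): FAILS

Verdict: the first failing condition is complementary_slackness -> comp.

comp


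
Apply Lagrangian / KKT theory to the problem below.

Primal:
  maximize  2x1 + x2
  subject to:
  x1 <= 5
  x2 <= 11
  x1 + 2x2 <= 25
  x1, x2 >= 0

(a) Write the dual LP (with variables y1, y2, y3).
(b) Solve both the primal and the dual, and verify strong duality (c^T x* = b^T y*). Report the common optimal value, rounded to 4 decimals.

The standard primal-dual pair for 'max c^T x s.t. A x <= b, x >= 0' is:
  Dual:  min b^T y  s.t.  A^T y >= c,  y >= 0.

So the dual LP is:
  minimize  5y1 + 11y2 + 25y3
  subject to:
    y1 + y3 >= 2
    y2 + 2y3 >= 1
    y1, y2, y3 >= 0

Solving the primal: x* = (5, 10).
  primal value c^T x* = 20.
Solving the dual: y* = (1.5, 0, 0.5).
  dual value b^T y* = 20.
Strong duality: c^T x* = b^T y*. Confirmed.

20


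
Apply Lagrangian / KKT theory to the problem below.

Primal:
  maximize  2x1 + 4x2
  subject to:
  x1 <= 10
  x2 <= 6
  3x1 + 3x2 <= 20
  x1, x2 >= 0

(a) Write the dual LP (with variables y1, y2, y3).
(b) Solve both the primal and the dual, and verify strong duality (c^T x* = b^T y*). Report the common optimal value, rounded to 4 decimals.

The standard primal-dual pair for 'max c^T x s.t. A x <= b, x >= 0' is:
  Dual:  min b^T y  s.t.  A^T y >= c,  y >= 0.

So the dual LP is:
  minimize  10y1 + 6y2 + 20y3
  subject to:
    y1 + 3y3 >= 2
    y2 + 3y3 >= 4
    y1, y2, y3 >= 0

Solving the primal: x* = (0.6667, 6).
  primal value c^T x* = 25.3333.
Solving the dual: y* = (0, 2, 0.6667).
  dual value b^T y* = 25.3333.
Strong duality: c^T x* = b^T y*. Confirmed.

25.3333


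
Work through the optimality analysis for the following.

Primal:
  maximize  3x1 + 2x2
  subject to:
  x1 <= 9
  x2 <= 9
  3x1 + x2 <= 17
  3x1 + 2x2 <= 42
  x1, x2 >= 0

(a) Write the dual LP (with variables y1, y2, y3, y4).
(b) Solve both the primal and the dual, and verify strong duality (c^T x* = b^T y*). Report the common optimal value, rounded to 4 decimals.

The standard primal-dual pair for 'max c^T x s.t. A x <= b, x >= 0' is:
  Dual:  min b^T y  s.t.  A^T y >= c,  y >= 0.

So the dual LP is:
  minimize  9y1 + 9y2 + 17y3 + 42y4
  subject to:
    y1 + 3y3 + 3y4 >= 3
    y2 + y3 + 2y4 >= 2
    y1, y2, y3, y4 >= 0

Solving the primal: x* = (2.6667, 9).
  primal value c^T x* = 26.
Solving the dual: y* = (0, 1, 1, 0).
  dual value b^T y* = 26.
Strong duality: c^T x* = b^T y*. Confirmed.

26


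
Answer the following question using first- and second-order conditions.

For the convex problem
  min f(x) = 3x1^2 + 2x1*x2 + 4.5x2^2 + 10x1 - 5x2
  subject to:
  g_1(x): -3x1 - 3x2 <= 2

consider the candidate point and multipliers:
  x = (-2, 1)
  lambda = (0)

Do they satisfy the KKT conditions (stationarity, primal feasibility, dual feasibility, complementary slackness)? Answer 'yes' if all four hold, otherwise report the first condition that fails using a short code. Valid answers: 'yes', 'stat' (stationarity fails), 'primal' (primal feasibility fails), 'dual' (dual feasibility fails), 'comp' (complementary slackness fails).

Gradient of f: grad f(x) = Q x + c = (0, 0)
Constraint values g_i(x) = a_i^T x - b_i:
  g_1((-2, 1)) = 1
Stationarity residual: grad f(x) + sum_i lambda_i a_i = (0, 0)
  -> stationarity OK
Primal feasibility (all g_i <= 0): FAILS
Dual feasibility (all lambda_i >= 0): OK
Complementary slackness (lambda_i * g_i(x) = 0 for all i): OK

Verdict: the first failing condition is primal_feasibility -> primal.

primal


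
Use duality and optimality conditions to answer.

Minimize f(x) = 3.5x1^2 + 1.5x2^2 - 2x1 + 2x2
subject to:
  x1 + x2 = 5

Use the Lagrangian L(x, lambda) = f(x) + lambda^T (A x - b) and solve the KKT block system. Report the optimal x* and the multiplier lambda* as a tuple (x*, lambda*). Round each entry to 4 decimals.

Form the Lagrangian:
  L(x, lambda) = (1/2) x^T Q x + c^T x + lambda^T (A x - b)
Stationarity (grad_x L = 0): Q x + c + A^T lambda = 0.
Primal feasibility: A x = b.

This gives the KKT block system:
  [ Q   A^T ] [ x     ]   [-c ]
  [ A    0  ] [ lambda ] = [ b ]

Solving the linear system:
  x*      = (1.9, 3.1)
  lambda* = (-11.3)
  f(x*)   = 29.45

x* = (1.9, 3.1), lambda* = (-11.3)


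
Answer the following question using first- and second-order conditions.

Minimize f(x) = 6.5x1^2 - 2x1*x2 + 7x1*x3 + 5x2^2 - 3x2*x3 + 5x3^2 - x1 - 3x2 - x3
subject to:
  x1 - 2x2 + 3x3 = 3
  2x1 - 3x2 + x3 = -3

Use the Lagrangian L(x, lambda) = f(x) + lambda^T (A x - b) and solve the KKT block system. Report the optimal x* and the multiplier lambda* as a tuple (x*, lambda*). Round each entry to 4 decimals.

Form the Lagrangian:
  L(x, lambda) = (1/2) x^T Q x + c^T x + lambda^T (A x - b)
Stationarity (grad_x L = 0): Q x + c + A^T lambda = 0.
Primal feasibility: A x = b.

This gives the KKT block system:
  [ Q   A^T ] [ x     ]   [-c ]
  [ A    0  ] [ lambda ] = [ b ]

Solving the linear system:
  x*      = (-1.0848, 0.9394, 1.9879)
  lambda* = (-4, 3.5333)
  f(x*)   = 9.4394

x* = (-1.0848, 0.9394, 1.9879), lambda* = (-4, 3.5333)


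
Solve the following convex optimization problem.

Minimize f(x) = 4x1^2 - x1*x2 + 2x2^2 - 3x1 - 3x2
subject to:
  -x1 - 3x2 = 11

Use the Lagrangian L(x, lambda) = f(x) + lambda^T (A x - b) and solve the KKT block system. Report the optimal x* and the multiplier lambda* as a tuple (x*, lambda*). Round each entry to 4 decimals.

Form the Lagrangian:
  L(x, lambda) = (1/2) x^T Q x + c^T x + lambda^T (A x - b)
Stationarity (grad_x L = 0): Q x + c + A^T lambda = 0.
Primal feasibility: A x = b.

This gives the KKT block system:
  [ Q   A^T ] [ x     ]   [-c ]
  [ A    0  ] [ lambda ] = [ b ]

Solving the linear system:
  x*      = (-0.7195, -3.4268)
  lambda* = (-5.3293)
  f(x*)   = 35.5305

x* = (-0.7195, -3.4268), lambda* = (-5.3293)


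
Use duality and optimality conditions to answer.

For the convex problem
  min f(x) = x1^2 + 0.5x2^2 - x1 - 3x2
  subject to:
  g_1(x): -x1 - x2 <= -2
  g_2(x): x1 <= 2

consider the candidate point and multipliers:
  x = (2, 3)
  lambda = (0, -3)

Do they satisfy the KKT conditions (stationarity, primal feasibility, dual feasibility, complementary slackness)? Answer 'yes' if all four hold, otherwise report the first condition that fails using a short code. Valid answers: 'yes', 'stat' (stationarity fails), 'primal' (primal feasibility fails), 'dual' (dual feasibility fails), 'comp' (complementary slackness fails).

Gradient of f: grad f(x) = Q x + c = (3, 0)
Constraint values g_i(x) = a_i^T x - b_i:
  g_1((2, 3)) = -3
  g_2((2, 3)) = 0
Stationarity residual: grad f(x) + sum_i lambda_i a_i = (0, 0)
  -> stationarity OK
Primal feasibility (all g_i <= 0): OK
Dual feasibility (all lambda_i >= 0): FAILS
Complementary slackness (lambda_i * g_i(x) = 0 for all i): OK

Verdict: the first failing condition is dual_feasibility -> dual.

dual


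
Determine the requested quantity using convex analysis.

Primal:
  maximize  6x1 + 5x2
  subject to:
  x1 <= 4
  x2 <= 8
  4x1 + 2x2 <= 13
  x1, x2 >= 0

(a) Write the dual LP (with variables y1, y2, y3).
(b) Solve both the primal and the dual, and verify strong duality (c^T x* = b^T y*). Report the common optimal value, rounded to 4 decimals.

The standard primal-dual pair for 'max c^T x s.t. A x <= b, x >= 0' is:
  Dual:  min b^T y  s.t.  A^T y >= c,  y >= 0.

So the dual LP is:
  minimize  4y1 + 8y2 + 13y3
  subject to:
    y1 + 4y3 >= 6
    y2 + 2y3 >= 5
    y1, y2, y3 >= 0

Solving the primal: x* = (0, 6.5).
  primal value c^T x* = 32.5.
Solving the dual: y* = (0, 0, 2.5).
  dual value b^T y* = 32.5.
Strong duality: c^T x* = b^T y*. Confirmed.

32.5


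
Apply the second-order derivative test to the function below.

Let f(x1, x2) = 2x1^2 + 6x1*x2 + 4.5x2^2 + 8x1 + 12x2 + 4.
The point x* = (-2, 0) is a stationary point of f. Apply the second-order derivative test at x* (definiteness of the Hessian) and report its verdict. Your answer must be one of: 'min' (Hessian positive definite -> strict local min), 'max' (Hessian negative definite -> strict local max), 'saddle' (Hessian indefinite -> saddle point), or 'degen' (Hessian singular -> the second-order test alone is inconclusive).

Compute the Hessian H = grad^2 f:
  H = [[4, 6], [6, 9]]
Verify stationarity: grad f(x*) = H x* + g = (0, 0).
Eigenvalues of H: 0, 13.
H has a zero eigenvalue (singular; positive semidefinite but not definite), so H is neither positive definite, negative definite, nor indefinite. The second-order test alone is inconclusive -> degen.
(Indeed, f is constant along the null direction of H through x*, so x* is not a strict local extremum.)

degen


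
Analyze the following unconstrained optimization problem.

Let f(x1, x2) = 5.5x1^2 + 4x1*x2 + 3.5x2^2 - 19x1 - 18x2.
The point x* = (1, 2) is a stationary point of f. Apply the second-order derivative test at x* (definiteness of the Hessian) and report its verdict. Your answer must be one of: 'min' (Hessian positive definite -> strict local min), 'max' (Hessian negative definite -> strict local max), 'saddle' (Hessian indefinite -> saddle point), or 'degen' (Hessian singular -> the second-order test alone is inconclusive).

Compute the Hessian H = grad^2 f:
  H = [[11, 4], [4, 7]]
Verify stationarity: grad f(x*) = H x* + g = (0, 0).
Eigenvalues of H: 4.5279, 13.4721.
Both eigenvalues > 0, so H is positive definite -> x* is a strict local min.

min


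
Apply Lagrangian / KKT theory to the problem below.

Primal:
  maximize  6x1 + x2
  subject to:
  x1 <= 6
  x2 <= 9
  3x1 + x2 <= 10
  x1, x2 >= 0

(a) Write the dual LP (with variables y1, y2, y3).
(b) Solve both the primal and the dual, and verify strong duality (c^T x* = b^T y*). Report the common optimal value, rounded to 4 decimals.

The standard primal-dual pair for 'max c^T x s.t. A x <= b, x >= 0' is:
  Dual:  min b^T y  s.t.  A^T y >= c,  y >= 0.

So the dual LP is:
  minimize  6y1 + 9y2 + 10y3
  subject to:
    y1 + 3y3 >= 6
    y2 + y3 >= 1
    y1, y2, y3 >= 0

Solving the primal: x* = (3.3333, 0).
  primal value c^T x* = 20.
Solving the dual: y* = (0, 0, 2).
  dual value b^T y* = 20.
Strong duality: c^T x* = b^T y*. Confirmed.

20


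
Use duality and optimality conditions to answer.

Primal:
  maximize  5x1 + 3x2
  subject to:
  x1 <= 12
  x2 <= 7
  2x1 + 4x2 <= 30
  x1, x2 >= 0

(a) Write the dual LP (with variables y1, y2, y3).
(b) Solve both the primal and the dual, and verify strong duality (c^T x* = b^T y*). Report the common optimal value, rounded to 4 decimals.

The standard primal-dual pair for 'max c^T x s.t. A x <= b, x >= 0' is:
  Dual:  min b^T y  s.t.  A^T y >= c,  y >= 0.

So the dual LP is:
  minimize  12y1 + 7y2 + 30y3
  subject to:
    y1 + 2y3 >= 5
    y2 + 4y3 >= 3
    y1, y2, y3 >= 0

Solving the primal: x* = (12, 1.5).
  primal value c^T x* = 64.5.
Solving the dual: y* = (3.5, 0, 0.75).
  dual value b^T y* = 64.5.
Strong duality: c^T x* = b^T y*. Confirmed.

64.5


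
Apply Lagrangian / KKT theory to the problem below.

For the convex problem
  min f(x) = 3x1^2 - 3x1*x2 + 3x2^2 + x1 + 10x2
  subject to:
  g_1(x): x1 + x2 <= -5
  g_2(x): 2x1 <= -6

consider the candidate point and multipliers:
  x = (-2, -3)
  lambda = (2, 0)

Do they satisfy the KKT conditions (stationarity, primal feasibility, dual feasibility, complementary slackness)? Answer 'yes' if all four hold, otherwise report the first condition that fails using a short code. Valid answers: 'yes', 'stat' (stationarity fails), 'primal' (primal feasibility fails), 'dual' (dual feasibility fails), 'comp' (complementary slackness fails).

Gradient of f: grad f(x) = Q x + c = (-2, -2)
Constraint values g_i(x) = a_i^T x - b_i:
  g_1((-2, -3)) = 0
  g_2((-2, -3)) = 2
Stationarity residual: grad f(x) + sum_i lambda_i a_i = (0, 0)
  -> stationarity OK
Primal feasibility (all g_i <= 0): FAILS
Dual feasibility (all lambda_i >= 0): OK
Complementary slackness (lambda_i * g_i(x) = 0 for all i): OK

Verdict: the first failing condition is primal_feasibility -> primal.

primal


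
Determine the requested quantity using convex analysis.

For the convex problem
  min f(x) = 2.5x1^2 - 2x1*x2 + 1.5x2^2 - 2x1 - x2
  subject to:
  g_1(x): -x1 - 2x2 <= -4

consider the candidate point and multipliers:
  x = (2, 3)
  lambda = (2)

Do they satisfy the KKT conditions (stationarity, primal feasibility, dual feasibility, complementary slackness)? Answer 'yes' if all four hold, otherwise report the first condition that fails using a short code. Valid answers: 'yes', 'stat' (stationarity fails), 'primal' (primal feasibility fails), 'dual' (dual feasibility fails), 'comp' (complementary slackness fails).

Gradient of f: grad f(x) = Q x + c = (2, 4)
Constraint values g_i(x) = a_i^T x - b_i:
  g_1((2, 3)) = -4
Stationarity residual: grad f(x) + sum_i lambda_i a_i = (0, 0)
  -> stationarity OK
Primal feasibility (all g_i <= 0): OK
Dual feasibility (all lambda_i >= 0): OK
Complementary slackness (lambda_i * g_i(x) = 0 for all i): FAILS

Verdict: the first failing condition is complementary_slackness -> comp.

comp


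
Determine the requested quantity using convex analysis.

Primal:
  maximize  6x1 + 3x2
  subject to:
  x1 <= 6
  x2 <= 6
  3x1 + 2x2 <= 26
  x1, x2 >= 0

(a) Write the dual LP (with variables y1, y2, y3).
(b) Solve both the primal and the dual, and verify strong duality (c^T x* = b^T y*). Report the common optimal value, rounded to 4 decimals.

The standard primal-dual pair for 'max c^T x s.t. A x <= b, x >= 0' is:
  Dual:  min b^T y  s.t.  A^T y >= c,  y >= 0.

So the dual LP is:
  minimize  6y1 + 6y2 + 26y3
  subject to:
    y1 + 3y3 >= 6
    y2 + 2y3 >= 3
    y1, y2, y3 >= 0

Solving the primal: x* = (6, 4).
  primal value c^T x* = 48.
Solving the dual: y* = (1.5, 0, 1.5).
  dual value b^T y* = 48.
Strong duality: c^T x* = b^T y*. Confirmed.

48


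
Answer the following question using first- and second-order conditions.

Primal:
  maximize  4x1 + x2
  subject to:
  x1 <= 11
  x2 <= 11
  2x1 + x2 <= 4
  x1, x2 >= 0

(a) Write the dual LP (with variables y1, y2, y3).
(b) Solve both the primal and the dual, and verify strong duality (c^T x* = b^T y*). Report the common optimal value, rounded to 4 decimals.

The standard primal-dual pair for 'max c^T x s.t. A x <= b, x >= 0' is:
  Dual:  min b^T y  s.t.  A^T y >= c,  y >= 0.

So the dual LP is:
  minimize  11y1 + 11y2 + 4y3
  subject to:
    y1 + 2y3 >= 4
    y2 + y3 >= 1
    y1, y2, y3 >= 0

Solving the primal: x* = (2, 0).
  primal value c^T x* = 8.
Solving the dual: y* = (0, 0, 2).
  dual value b^T y* = 8.
Strong duality: c^T x* = b^T y*. Confirmed.

8


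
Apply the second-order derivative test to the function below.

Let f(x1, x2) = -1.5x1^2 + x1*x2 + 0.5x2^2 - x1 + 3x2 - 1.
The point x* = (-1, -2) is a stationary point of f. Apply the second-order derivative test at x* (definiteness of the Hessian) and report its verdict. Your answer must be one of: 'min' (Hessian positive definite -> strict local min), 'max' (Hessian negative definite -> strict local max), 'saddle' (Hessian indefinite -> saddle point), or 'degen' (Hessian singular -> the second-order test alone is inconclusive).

Compute the Hessian H = grad^2 f:
  H = [[-3, 1], [1, 1]]
Verify stationarity: grad f(x*) = H x* + g = (0, 0).
Eigenvalues of H: -3.2361, 1.2361.
Eigenvalues have mixed signs, so H is indefinite -> x* is a saddle point.

saddle


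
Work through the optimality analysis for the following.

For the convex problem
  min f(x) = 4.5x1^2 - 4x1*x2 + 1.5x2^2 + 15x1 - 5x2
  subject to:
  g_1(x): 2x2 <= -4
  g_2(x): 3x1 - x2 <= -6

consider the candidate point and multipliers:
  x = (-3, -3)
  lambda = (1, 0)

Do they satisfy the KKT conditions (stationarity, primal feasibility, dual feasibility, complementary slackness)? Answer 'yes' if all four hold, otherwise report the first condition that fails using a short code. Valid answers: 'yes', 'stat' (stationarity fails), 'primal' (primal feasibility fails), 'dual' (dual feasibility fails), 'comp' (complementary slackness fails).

Gradient of f: grad f(x) = Q x + c = (0, -2)
Constraint values g_i(x) = a_i^T x - b_i:
  g_1((-3, -3)) = -2
  g_2((-3, -3)) = 0
Stationarity residual: grad f(x) + sum_i lambda_i a_i = (0, 0)
  -> stationarity OK
Primal feasibility (all g_i <= 0): OK
Dual feasibility (all lambda_i >= 0): OK
Complementary slackness (lambda_i * g_i(x) = 0 for all i): FAILS

Verdict: the first failing condition is complementary_slackness -> comp.

comp


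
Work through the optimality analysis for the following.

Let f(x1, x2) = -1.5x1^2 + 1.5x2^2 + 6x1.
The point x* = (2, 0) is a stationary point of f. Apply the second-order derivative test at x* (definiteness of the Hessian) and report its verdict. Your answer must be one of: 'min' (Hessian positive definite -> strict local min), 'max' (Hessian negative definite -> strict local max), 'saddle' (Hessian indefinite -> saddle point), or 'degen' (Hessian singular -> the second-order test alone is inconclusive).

Compute the Hessian H = grad^2 f:
  H = [[-3, 0], [0, 3]]
Verify stationarity: grad f(x*) = H x* + g = (0, 0).
Eigenvalues of H: -3, 3.
Eigenvalues have mixed signs, so H is indefinite -> x* is a saddle point.

saddle


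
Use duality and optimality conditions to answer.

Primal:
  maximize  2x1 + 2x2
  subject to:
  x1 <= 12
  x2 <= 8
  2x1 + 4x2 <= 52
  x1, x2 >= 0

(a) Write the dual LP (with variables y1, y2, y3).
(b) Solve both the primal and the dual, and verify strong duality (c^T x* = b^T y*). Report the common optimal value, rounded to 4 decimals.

The standard primal-dual pair for 'max c^T x s.t. A x <= b, x >= 0' is:
  Dual:  min b^T y  s.t.  A^T y >= c,  y >= 0.

So the dual LP is:
  minimize  12y1 + 8y2 + 52y3
  subject to:
    y1 + 2y3 >= 2
    y2 + 4y3 >= 2
    y1, y2, y3 >= 0

Solving the primal: x* = (12, 7).
  primal value c^T x* = 38.
Solving the dual: y* = (1, 0, 0.5).
  dual value b^T y* = 38.
Strong duality: c^T x* = b^T y*. Confirmed.

38


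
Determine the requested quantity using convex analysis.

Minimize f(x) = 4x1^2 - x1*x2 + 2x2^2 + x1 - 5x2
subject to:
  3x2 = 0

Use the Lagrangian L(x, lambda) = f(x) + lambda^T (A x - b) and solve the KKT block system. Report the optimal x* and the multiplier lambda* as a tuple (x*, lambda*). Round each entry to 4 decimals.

Form the Lagrangian:
  L(x, lambda) = (1/2) x^T Q x + c^T x + lambda^T (A x - b)
Stationarity (grad_x L = 0): Q x + c + A^T lambda = 0.
Primal feasibility: A x = b.

This gives the KKT block system:
  [ Q   A^T ] [ x     ]   [-c ]
  [ A    0  ] [ lambda ] = [ b ]

Solving the linear system:
  x*      = (-0.125, 0)
  lambda* = (1.625)
  f(x*)   = -0.0625

x* = (-0.125, 0), lambda* = (1.625)


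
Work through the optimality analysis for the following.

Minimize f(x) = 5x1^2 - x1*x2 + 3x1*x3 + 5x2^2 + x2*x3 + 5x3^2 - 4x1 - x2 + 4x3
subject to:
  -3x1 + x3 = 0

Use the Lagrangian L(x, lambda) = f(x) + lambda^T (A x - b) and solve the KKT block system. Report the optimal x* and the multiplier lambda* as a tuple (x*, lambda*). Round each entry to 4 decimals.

Form the Lagrangian:
  L(x, lambda) = (1/2) x^T Q x + c^T x + lambda^T (A x - b)
Stationarity (grad_x L = 0): Q x + c + A^T lambda = 0.
Primal feasibility: A x = b.

This gives the KKT block system:
  [ Q   A^T ] [ x     ]   [-c ]
  [ A    0  ] [ lambda ] = [ b ]

Solving the linear system:
  x*      = (-0.0697, 0.1139, -0.2092)
  lambda* = (-1.8129)
  f(x*)   = -0.3359

x* = (-0.0697, 0.1139, -0.2092), lambda* = (-1.8129)


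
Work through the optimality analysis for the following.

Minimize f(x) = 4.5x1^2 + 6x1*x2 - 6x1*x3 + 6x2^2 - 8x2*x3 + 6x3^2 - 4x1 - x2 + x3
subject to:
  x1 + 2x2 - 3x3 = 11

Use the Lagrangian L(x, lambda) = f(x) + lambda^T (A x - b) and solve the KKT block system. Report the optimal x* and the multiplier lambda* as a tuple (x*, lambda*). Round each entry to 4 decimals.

Form the Lagrangian:
  L(x, lambda) = (1/2) x^T Q x + c^T x + lambda^T (A x - b)
Stationarity (grad_x L = 0): Q x + c + A^T lambda = 0.
Primal feasibility: A x = b.

This gives the KKT block system:
  [ Q   A^T ] [ x     ]   [-c ]
  [ A    0  ] [ lambda ] = [ b ]

Solving the linear system:
  x*      = (-0.657, 0.2471, -3.7209)
  lambda* = (-13.8953)
  f(x*)   = 75.7544

x* = (-0.657, 0.2471, -3.7209), lambda* = (-13.8953)


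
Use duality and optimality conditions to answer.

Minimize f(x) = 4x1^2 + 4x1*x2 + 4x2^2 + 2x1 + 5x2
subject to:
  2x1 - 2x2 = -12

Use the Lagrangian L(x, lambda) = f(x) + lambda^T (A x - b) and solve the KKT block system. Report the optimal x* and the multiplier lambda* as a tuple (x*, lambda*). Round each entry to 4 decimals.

Form the Lagrangian:
  L(x, lambda) = (1/2) x^T Q x + c^T x + lambda^T (A x - b)
Stationarity (grad_x L = 0): Q x + c + A^T lambda = 0.
Primal feasibility: A x = b.

This gives the KKT block system:
  [ Q   A^T ] [ x     ]   [-c ]
  [ A    0  ] [ lambda ] = [ b ]

Solving the linear system:
  x*      = (-3.2917, 2.7083)
  lambda* = (6.75)
  f(x*)   = 43.9792

x* = (-3.2917, 2.7083), lambda* = (6.75)


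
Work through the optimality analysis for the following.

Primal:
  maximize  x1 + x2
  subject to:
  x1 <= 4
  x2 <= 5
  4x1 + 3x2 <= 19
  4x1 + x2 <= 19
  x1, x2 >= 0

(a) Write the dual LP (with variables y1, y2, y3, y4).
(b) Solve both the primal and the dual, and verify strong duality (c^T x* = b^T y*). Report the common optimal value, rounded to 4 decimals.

The standard primal-dual pair for 'max c^T x s.t. A x <= b, x >= 0' is:
  Dual:  min b^T y  s.t.  A^T y >= c,  y >= 0.

So the dual LP is:
  minimize  4y1 + 5y2 + 19y3 + 19y4
  subject to:
    y1 + 4y3 + 4y4 >= 1
    y2 + 3y3 + y4 >= 1
    y1, y2, y3, y4 >= 0

Solving the primal: x* = (1, 5).
  primal value c^T x* = 6.
Solving the dual: y* = (0, 0.25, 0.25, 0).
  dual value b^T y* = 6.
Strong duality: c^T x* = b^T y*. Confirmed.

6
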